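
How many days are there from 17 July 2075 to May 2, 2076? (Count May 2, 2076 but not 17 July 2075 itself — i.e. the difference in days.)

290

Jul 17, 2075 → Aug 17, 2075: 31 days (July has 31).
Aug 17, 2075 → Sep 17, 2075: 31 days (August has 31).
Sep 17, 2075 → Oct 17, 2075: 30 days (September has 30).
Oct 17, 2075 → Nov 17, 2075: 31 days (October has 31).
Nov 17, 2075 → Dec 17, 2075: 30 days (November has 30).
Dec 17, 2075 → Jan 17, 2076: 31 days (December has 31).
Jan 17, 2076 → Feb 17, 2076: 31 days (January has 31).
Feb 17, 2076 → Mar 17, 2076: 29 days (February has 29).
Mar 17, 2076 → Apr 17, 2076: 31 days (March has 31).
Apr 17, 2076 → May 2, 2076: 15 days.
Total: 290 days.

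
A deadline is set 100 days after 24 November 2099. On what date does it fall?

March 4, 2100

Nov has 30 days: +7 → Dec 1, 2099 (93 left).
Dec has 31 days: +31 → Jan 1, 2100 (62 left).
Jan has 31 days: +31 → Feb 1, 2100 (31 left).
Feb has 28 days: +28 → Mar 1, 2100 (3 left).
+3 → Mar 4, 2100.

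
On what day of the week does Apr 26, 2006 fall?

Doomsday rule: the anchor day for the 2000s is Tuesday. For year 06: 6÷12 = 0 r 6, and 6÷4 = 1, so 0+6+1 = 7.
Tuesday + 7 ≡ Tuesday — that's 2006's doomsday.
In April the doomsday date is Apr 4.
Apr 26 is 22 days after Apr 4; 22 mod 7 = 1, so Tuesday + 1 = Wednesday.

Wednesday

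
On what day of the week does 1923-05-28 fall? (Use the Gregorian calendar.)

Doomsday rule: the anchor day for the 1900s is Wednesday. For year 23: 23÷12 = 1 r 11, and 11÷4 = 2, so 1+11+2 = 14.
Wednesday + 14 ≡ Wednesday — that's 1923's doomsday.
In May the doomsday date is May 9.
May 28 is 19 days after May 9; 19 mod 7 = 5, so Wednesday + 5 = Monday.

Monday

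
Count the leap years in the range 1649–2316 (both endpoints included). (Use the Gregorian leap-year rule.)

161

Multiples of 4 in [1649,2316]: 167.
Of those, multiples of 100: 7 (not leap unless ÷400).
Multiples of 400: 1.
Leap years = 167 − 7 + 1 = 161.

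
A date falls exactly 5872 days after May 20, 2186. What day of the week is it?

Friday

First find the weekday of May 20, 2186. Doomsday rule: the anchor day for the 2100s is Sunday. For year 86: 86÷12 = 7 r 2, and 2÷4 = 0, so 7+2+0 = 9.
Sunday + 9 ≡ Tuesday — that's 2186's doomsday.
In May the doomsday date is May 9.
May 20 is 11 days after May 9; 11 mod 7 = 4, so Tuesday + 4 = Saturday.
5872 mod 7 = 6, so 5872 days after a Saturday is Saturday + 6 = Friday.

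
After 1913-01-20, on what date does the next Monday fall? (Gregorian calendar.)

Jan 20, 1913 is a Monday.
From Monday to the next Monday is 7 days.
Jan 20, 1913 + 7 = Jan 27, 1913.

January 27, 1913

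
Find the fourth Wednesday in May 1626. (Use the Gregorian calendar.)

May 27, 1626

May 1, 1626 is a Friday.
The first Wednesday is therefore May 6 (5 days later).
The fourth Wednesday is 6 + 3×7 = May 27.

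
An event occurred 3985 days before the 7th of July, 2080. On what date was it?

−366 (one year; includes Feb 29, 2080) → Jul 7, 2079 (3619 left).
−365 (one year) → Jul 7, 2078 (3254 left).
−365 (one year) → Jul 7, 2077 (2889 left).
−365 (one year) → Jul 7, 2076 (2524 left).
−366 (one year; includes Feb 29, 2076) → Jul 7, 2075 (2158 left).
−365 (one year) → Jul 7, 2074 (1793 left).
−365 (one year) → Jul 7, 2073 (1428 left).
−365 (one year) → Jul 7, 2072 (1063 left).
−366 (one year; includes Feb 29, 2072) → Jul 7, 2071 (697 left).
−365 (one year) → Jul 7, 2070 (332 left).
−7 → Jun 30, 2070 (end of Jun, 30 days; 325 left).
−30 → May 31, 2070 (end of May, 31 days; 295 left).
−31 → Apr 30, 2070 (end of Apr, 30 days; 264 left).
−30 → Mar 31, 2070 (end of Mar, 31 days; 234 left).
−31 → Feb 28, 2070 (end of Feb, 28 days; 203 left).
−28 → Jan 31, 2070 (end of Jan, 31 days; 175 left).
−31 → Dec 31, 2069 (end of Dec, 31 days; 144 left).
−31 → Nov 30, 2069 (end of Nov, 30 days; 113 left).
−30 → Oct 31, 2069 (end of Oct, 31 days; 83 left).
−31 → Sep 30, 2069 (end of Sep, 30 days; 52 left).
−30 → Aug 31, 2069 (end of Aug, 31 days; 22 left).
−22 → Aug 9, 2069.

August 9, 2069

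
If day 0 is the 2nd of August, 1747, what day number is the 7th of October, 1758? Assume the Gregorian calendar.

4084

Aug 2, 1747 → Aug 2, 1748: 366 days (Feb 29, 1748 is in that span).
Aug 2, 1748 → Aug 2, 1749: 365 days.
Aug 2, 1749 → Aug 2, 1750: 365 days.
Aug 2, 1750 → Aug 2, 1751: 365 days.
Aug 2, 1751 → Aug 2, 1752: 366 days (Feb 29, 1752 is in that span).
Aug 2, 1752 → Aug 2, 1753: 365 days.
Aug 2, 1753 → Aug 2, 1754: 365 days.
Aug 2, 1754 → Aug 2, 1755: 365 days.
Aug 2, 1755 → Aug 2, 1756: 366 days (Feb 29, 1756 is in that span).
Aug 2, 1756 → Aug 2, 1757: 365 days.
Aug 2, 1757 → Aug 2, 1758: 365 days.
Aug 2, 1758 → Sep 2, 1758: 31 days (August has 31).
Sep 2, 1758 → Oct 2, 1758: 30 days (September has 30).
Oct 2, 1758 → Oct 7, 1758: 5 days.
Total: 4084 days.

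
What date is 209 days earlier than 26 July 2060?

December 30, 2059

−26 → Jun 30, 2060 (end of Jun, 30 days; 183 left).
−30 → May 31, 2060 (end of May, 31 days; 153 left).
−31 → Apr 30, 2060 (end of Apr, 30 days; 122 left).
−30 → Mar 31, 2060 (end of Mar, 31 days; 92 left).
−31 → Feb 29, 2060 (end of Feb, 29 days; 61 left).
−29 → Jan 31, 2060 (end of Jan, 31 days; 32 left).
−31 → Dec 31, 2059 (end of Dec, 31 days; 1 left).
−1 → Dec 30, 2059.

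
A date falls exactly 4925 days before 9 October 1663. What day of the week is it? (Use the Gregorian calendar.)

Friday

First find the weekday of Oct 9, 1663. Doomsday rule: the anchor day for the 1600s is Tuesday. For year 63: 63÷12 = 5 r 3, and 3÷4 = 0, so 5+3+0 = 8.
Tuesday + 8 ≡ Wednesday — that's 1663's doomsday.
In October the doomsday date is Oct 10.
Oct 9 is 1 day before Oct 10; 1 mod 7 = 1, so Wednesday − 1 = Tuesday.
4925 mod 7 = 4, so 4925 days before a Tuesday is Tuesday − 4 = Friday.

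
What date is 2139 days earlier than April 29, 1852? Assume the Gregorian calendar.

−366 (one year; includes Feb 29, 1852) → Apr 29, 1851 (1773 left).
−365 (one year) → Apr 29, 1850 (1408 left).
−365 (one year) → Apr 29, 1849 (1043 left).
−365 (one year) → Apr 29, 1848 (678 left).
−366 (one year; includes Feb 29, 1848) → Apr 29, 1847 (312 left).
−29 → Mar 31, 1847 (end of Mar, 31 days; 283 left).
−31 → Feb 28, 1847 (end of Feb, 28 days; 252 left).
−28 → Jan 31, 1847 (end of Jan, 31 days; 224 left).
−31 → Dec 31, 1846 (end of Dec, 31 days; 193 left).
−31 → Nov 30, 1846 (end of Nov, 30 days; 162 left).
−30 → Oct 31, 1846 (end of Oct, 31 days; 132 left).
−31 → Sep 30, 1846 (end of Sep, 30 days; 101 left).
−30 → Aug 31, 1846 (end of Aug, 31 days; 71 left).
−31 → Jul 31, 1846 (end of Jul, 31 days; 40 left).
−31 → Jun 30, 1846 (end of Jun, 30 days; 9 left).
−9 → Jun 21, 1846.

June 21, 1846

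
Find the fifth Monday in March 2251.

March 1, 2251 is a Saturday.
The first Monday is therefore March 3 (2 days later).
The fifth Monday is 3 + 4×7 = March 31.

March 31, 2251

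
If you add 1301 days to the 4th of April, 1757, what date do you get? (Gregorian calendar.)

+365 (one year) → Apr 4, 1758 (936 left).
+365 (one year) → Apr 4, 1759 (571 left).
+366 (one year; includes Feb 29, 1760) → Apr 4, 1760 (205 left).
Apr has 30 days: +27 → May 1, 1760 (178 left).
May has 31 days: +31 → Jun 1, 1760 (147 left).
Jun has 30 days: +30 → Jul 1, 1760 (117 left).
Jul has 31 days: +31 → Aug 1, 1760 (86 left).
Aug has 31 days: +31 → Sep 1, 1760 (55 left).
Sep has 30 days: +30 → Oct 1, 1760 (25 left).
+25 → Oct 26, 1760.

October 26, 1760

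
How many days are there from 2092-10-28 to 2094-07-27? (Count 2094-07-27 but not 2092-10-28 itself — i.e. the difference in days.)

Oct 28, 2092 → Oct 28, 2093: 365 days.
Oct 28, 2093 → Nov 28, 2093: 31 days (October has 31).
Nov 28, 2093 → Dec 28, 2093: 30 days (November has 30).
Dec 28, 2093 → Jan 28, 2094: 31 days (December has 31).
Jan 28, 2094 → Feb 28, 2094: 31 days (January has 31).
Feb 28, 2094 → Mar 28, 2094: 28 days (February has 28).
Mar 28, 2094 → Apr 28, 2094: 31 days (March has 31).
Apr 28, 2094 → May 28, 2094: 30 days (April has 30).
May 28, 2094 → Jun 28, 2094: 31 days (May has 31).
Jun 28, 2094 → Jul 27, 2094: 29 days.
Total: 637 days.

637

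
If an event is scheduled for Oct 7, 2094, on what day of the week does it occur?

January 1, 2094 is a Friday.
Jan 1, 2094 → Feb 1, 2094: 31 days (January has 31).
Feb 1, 2094 → Mar 1, 2094: 28 days (February has 28).
Mar 1, 2094 → Apr 1, 2094: 31 days (March has 31).
Apr 1, 2094 → May 1, 2094: 30 days (April has 30).
May 1, 2094 → Jun 1, 2094: 31 days (May has 31).
Jun 1, 2094 → Jul 1, 2094: 30 days (June has 30).
Jul 1, 2094 → Aug 1, 2094: 31 days (July has 31).
Aug 1, 2094 → Sep 1, 2094: 31 days (August has 31).
Sep 1, 2094 → Oct 1, 2094: 30 days (September has 30).
Oct 1, 2094 → Oct 7, 2094: 6 days.
Total: 279 days.
279 mod 7 = 6, so Friday + 6 = Thursday.

Thursday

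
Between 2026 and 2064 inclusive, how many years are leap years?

10

Multiples of 4 in [2026,2064]: 10.
Of those, multiples of 100: 0 (not leap unless ÷400).
Multiples of 400: 0.
Leap years = 10 − 0 + 0 = 10.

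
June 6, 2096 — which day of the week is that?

Wednesday

January 1, 2096 is a Sunday.
Jan 1, 2096 → Feb 1, 2096: 31 days (January has 31).
Feb 1, 2096 → Mar 1, 2096: 29 days (February has 29).
Mar 1, 2096 → Apr 1, 2096: 31 days (March has 31).
Apr 1, 2096 → May 1, 2096: 30 days (April has 30).
May 1, 2096 → Jun 1, 2096: 31 days (May has 31).
Jun 1, 2096 → Jun 6, 2096: 5 days.
Total: 157 days.
157 mod 7 = 3, so Sunday + 3 = Wednesday.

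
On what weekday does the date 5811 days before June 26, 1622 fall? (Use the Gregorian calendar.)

Saturday

First find the weekday of Jun 26, 1622. Doomsday rule: the anchor day for the 1600s is Tuesday. For year 22: 22÷12 = 1 r 10, and 10÷4 = 2, so 1+10+2 = 13.
Tuesday + 13 ≡ Monday — that's 1622's doomsday.
In June the doomsday date is Jun 6.
Jun 26 is 20 days after Jun 6; 20 mod 7 = 6, so Monday + 6 = Sunday.
5811 mod 7 = 1, so 5811 days before a Sunday is Sunday − 1 = Saturday.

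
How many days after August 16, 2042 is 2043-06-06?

Aug 16, 2042 → Sep 16, 2042: 31 days (August has 31).
Sep 16, 2042 → Oct 16, 2042: 30 days (September has 30).
Oct 16, 2042 → Nov 16, 2042: 31 days (October has 31).
Nov 16, 2042 → Dec 16, 2042: 30 days (November has 30).
Dec 16, 2042 → Jan 16, 2043: 31 days (December has 31).
Jan 16, 2043 → Feb 16, 2043: 31 days (January has 31).
Feb 16, 2043 → Mar 16, 2043: 28 days (February has 28).
Mar 16, 2043 → Apr 16, 2043: 31 days (March has 31).
Apr 16, 2043 → May 16, 2043: 30 days (April has 30).
May 16, 2043 → Jun 6, 2043: 21 days.
Total: 294 days.

294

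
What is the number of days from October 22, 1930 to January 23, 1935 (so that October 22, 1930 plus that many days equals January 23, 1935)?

Oct 22, 1930 → Oct 22, 1931: 365 days.
Oct 22, 1931 → Oct 22, 1932: 366 days (Feb 29, 1932 is in that span).
Oct 22, 1932 → Oct 22, 1933: 365 days.
Oct 22, 1933 → Oct 22, 1934: 365 days.
Oct 22, 1934 → Nov 22, 1934: 31 days (October has 31).
Nov 22, 1934 → Dec 22, 1934: 30 days (November has 30).
Dec 22, 1934 → Jan 22, 1935: 31 days (December has 31).
Jan 22, 1935 → Jan 23, 1935: 1 days.
Total: 1554 days.

1554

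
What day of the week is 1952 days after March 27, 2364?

Mar 27, 2364 is a Friday.
1952 mod 7 = 6, so 1952 days after a Friday is Friday + 6 = Thursday.

Thursday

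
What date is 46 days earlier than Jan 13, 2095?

November 28, 2094

−13 → Dec 31, 2094 (end of Dec, 31 days; 33 left).
−31 → Nov 30, 2094 (end of Nov, 30 days; 2 left).
−2 → Nov 28, 2094.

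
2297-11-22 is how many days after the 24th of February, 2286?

Feb 24, 2286 → Feb 24, 2287: 365 days.
Feb 24, 2287 → Feb 24, 2288: 365 days.
Feb 24, 2288 → Feb 24, 2289: 366 days (Feb 29, 2288 is in that span).
Feb 24, 2289 → Feb 24, 2290: 365 days.
Feb 24, 2290 → Feb 24, 2291: 365 days.
Feb 24, 2291 → Feb 24, 2292: 365 days.
Feb 24, 2292 → Feb 24, 2293: 366 days (Feb 29, 2292 is in that span).
Feb 24, 2293 → Feb 24, 2294: 365 days.
Feb 24, 2294 → Feb 24, 2295: 365 days.
Feb 24, 2295 → Feb 24, 2296: 365 days.
Feb 24, 2296 → Feb 24, 2297: 366 days (Feb 29, 2296 is in that span).
Feb 24, 2297 → Mar 24, 2297: 28 days (February has 28).
Mar 24, 2297 → Apr 24, 2297: 31 days (March has 31).
Apr 24, 2297 → May 24, 2297: 30 days (April has 30).
May 24, 2297 → Jun 24, 2297: 31 days (May has 31).
Jun 24, 2297 → Jul 24, 2297: 30 days (June has 30).
Jul 24, 2297 → Aug 24, 2297: 31 days (July has 31).
Aug 24, 2297 → Sep 24, 2297: 31 days (August has 31).
Sep 24, 2297 → Oct 24, 2297: 30 days (September has 30).
Oct 24, 2297 → Nov 22, 2297: 29 days.
Total: 4289 days.

4289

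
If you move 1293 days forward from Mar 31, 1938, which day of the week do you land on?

Mar 31, 1938 is a Thursday.
1293 mod 7 = 5, so 1293 days after a Thursday is Thursday + 5 = Tuesday.

Tuesday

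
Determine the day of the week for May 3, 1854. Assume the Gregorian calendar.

Doomsday rule: the anchor day for the 1800s is Friday. For year 54: 54÷12 = 4 r 6, and 6÷4 = 1, so 4+6+1 = 11.
Friday + 11 ≡ Tuesday — that's 1854's doomsday.
In May the doomsday date is May 9.
May 3 is 6 days before May 9; 6 mod 7 = 6, so Tuesday − 6 = Wednesday.

Wednesday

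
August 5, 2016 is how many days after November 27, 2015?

Nov 27, 2015 → Dec 27, 2015: 30 days (November has 30).
Dec 27, 2015 → Jan 27, 2016: 31 days (December has 31).
Jan 27, 2016 → Feb 27, 2016: 31 days (January has 31).
Feb 27, 2016 → Mar 27, 2016: 29 days (February has 29).
Mar 27, 2016 → Apr 27, 2016: 31 days (March has 31).
Apr 27, 2016 → May 27, 2016: 30 days (April has 30).
May 27, 2016 → Jun 27, 2016: 31 days (May has 31).
Jun 27, 2016 → Jul 27, 2016: 30 days (June has 30).
Jul 27, 2016 → Aug 5, 2016: 9 days.
Total: 252 days.

252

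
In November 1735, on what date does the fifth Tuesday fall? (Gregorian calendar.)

November 1, 1735 is a Tuesday.
The first Tuesday is therefore November 1 (same day).
The fifth Tuesday is 1 + 4×7 = November 29.

November 29, 1735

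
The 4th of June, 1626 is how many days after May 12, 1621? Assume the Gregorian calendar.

1849

May 12, 1621 → May 12, 1622: 365 days.
May 12, 1622 → May 12, 1623: 365 days.
May 12, 1623 → May 12, 1624: 366 days (Feb 29, 1624 is in that span).
May 12, 1624 → May 12, 1625: 365 days.
May 12, 1625 → Jun 12, 1625: 31 days (May has 31).
Jun 12, 1625 → Jul 12, 1625: 30 days (June has 30).
Jul 12, 1625 → Aug 12, 1625: 31 days (July has 31).
Aug 12, 1625 → Sep 12, 1625: 31 days (August has 31).
Sep 12, 1625 → Oct 12, 1625: 30 days (September has 30).
Oct 12, 1625 → Nov 12, 1625: 31 days (October has 31).
Nov 12, 1625 → Dec 12, 1625: 30 days (November has 30).
Dec 12, 1625 → Jan 12, 1626: 31 days (December has 31).
Jan 12, 1626 → Feb 12, 1626: 31 days (January has 31).
Feb 12, 1626 → Mar 12, 1626: 28 days (February has 28).
Mar 12, 1626 → Apr 12, 1626: 31 days (March has 31).
Apr 12, 1626 → May 12, 1626: 30 days (April has 30).
May 12, 1626 → Jun 4, 1626: 23 days.
Total: 1849 days.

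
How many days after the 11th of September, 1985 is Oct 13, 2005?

Sep 11, 1985 → Sep 11, 1986: 365 days.
Sep 11, 1986 → Sep 11, 1987: 365 days.
Sep 11, 1987 → Sep 11, 1988: 366 days (Feb 29, 1988 is in that span).
Sep 11, 1988 → Sep 11, 1989: 365 days.
Sep 11, 1989 → Sep 11, 1990: 365 days.
Sep 11, 1990 → Sep 11, 1991: 365 days.
Sep 11, 1991 → Sep 11, 1992: 366 days (Feb 29, 1992 is in that span).
Sep 11, 1992 → Sep 11, 1993: 365 days.
Sep 11, 1993 → Sep 11, 1994: 365 days.
Sep 11, 1994 → Sep 11, 1995: 365 days.
Sep 11, 1995 → Sep 11, 1996: 366 days (Feb 29, 1996 is in that span).
Sep 11, 1996 → Sep 11, 1997: 365 days.
Sep 11, 1997 → Sep 11, 1998: 365 days.
Sep 11, 1998 → Sep 11, 1999: 365 days.
Sep 11, 1999 → Sep 11, 2000: 366 days (Feb 29, 2000 is in that span).
Sep 11, 2000 → Sep 11, 2001: 365 days.
Sep 11, 2001 → Sep 11, 2002: 365 days.
Sep 11, 2002 → Sep 11, 2003: 365 days.
Sep 11, 2003 → Sep 11, 2004: 366 days (Feb 29, 2004 is in that span).
Sep 11, 2004 → Oct 11, 2004: 30 days (September has 30).
Oct 11, 2004 → Nov 11, 2004: 31 days (October has 31).
Nov 11, 2004 → Dec 11, 2004: 30 days (November has 30).
Dec 11, 2004 → Jan 11, 2005: 31 days (December has 31).
Jan 11, 2005 → Feb 11, 2005: 31 days (January has 31).
Feb 11, 2005 → Mar 11, 2005: 28 days (February has 28).
Mar 11, 2005 → Apr 11, 2005: 31 days (March has 31).
Apr 11, 2005 → May 11, 2005: 30 days (April has 30).
May 11, 2005 → Jun 11, 2005: 31 days (May has 31).
Jun 11, 2005 → Jul 11, 2005: 30 days (June has 30).
Jul 11, 2005 → Aug 11, 2005: 31 days (July has 31).
Aug 11, 2005 → Sep 11, 2005: 31 days (August has 31).
Sep 11, 2005 → Oct 11, 2005: 30 days (September has 30).
Oct 11, 2005 → Oct 13, 2005: 2 days.
Total: 7337 days.

7337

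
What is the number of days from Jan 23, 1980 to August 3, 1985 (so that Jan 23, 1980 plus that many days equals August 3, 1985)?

2019

Jan 23, 1980 → Jan 23, 1981: 366 days (Feb 29, 1980 is in that span).
Jan 23, 1981 → Jan 23, 1982: 365 days.
Jan 23, 1982 → Jan 23, 1983: 365 days.
Jan 23, 1983 → Jan 23, 1984: 365 days.
Jan 23, 1984 → Jan 23, 1985: 366 days (Feb 29, 1984 is in that span).
Jan 23, 1985 → Feb 23, 1985: 31 days (January has 31).
Feb 23, 1985 → Mar 23, 1985: 28 days (February has 28).
Mar 23, 1985 → Apr 23, 1985: 31 days (March has 31).
Apr 23, 1985 → May 23, 1985: 30 days (April has 30).
May 23, 1985 → Jun 23, 1985: 31 days (May has 31).
Jun 23, 1985 → Jul 23, 1985: 30 days (June has 30).
Jul 23, 1985 → Aug 3, 1985: 11 days.
Total: 2019 days.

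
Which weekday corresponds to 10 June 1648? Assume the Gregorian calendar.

Wednesday

Doomsday rule: the anchor day for the 1600s is Tuesday. For year 48: 48÷12 = 4 r 0, and 0÷4 = 0, so 4+0+0 = 4.
Tuesday + 4 ≡ Saturday — that's 1648's doomsday.
In June the doomsday date is Jun 6.
Jun 10 is 4 days after Jun 6; 4 mod 7 = 4, so Saturday + 4 = Wednesday.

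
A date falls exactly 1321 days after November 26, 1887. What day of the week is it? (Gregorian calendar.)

Thursday

First find the weekday of Nov 26, 1887. Doomsday rule: the anchor day for the 1800s is Friday. For year 87: 87÷12 = 7 r 3, and 3÷4 = 0, so 7+3+0 = 10.
Friday + 10 ≡ Monday — that's 1887's doomsday.
In November the doomsday date is Nov 7.
Nov 26 is 19 days after Nov 7; 19 mod 7 = 5, so Monday + 5 = Saturday.
1321 mod 7 = 5, so 1321 days after a Saturday is Saturday + 5 = Thursday.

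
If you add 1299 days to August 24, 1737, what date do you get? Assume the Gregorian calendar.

March 15, 1741

+365 (one year) → Aug 24, 1738 (934 left).
+365 (one year) → Aug 24, 1739 (569 left).
+366 (one year; includes Feb 29, 1740) → Aug 24, 1740 (203 left).
Aug has 31 days: +8 → Sep 1, 1740 (195 left).
Sep has 30 days: +30 → Oct 1, 1740 (165 left).
Oct has 31 days: +31 → Nov 1, 1740 (134 left).
Nov has 30 days: +30 → Dec 1, 1740 (104 left).
Dec has 31 days: +31 → Jan 1, 1741 (73 left).
Jan has 31 days: +31 → Feb 1, 1741 (42 left).
Feb has 28 days: +28 → Mar 1, 1741 (14 left).
+14 → Mar 15, 1741.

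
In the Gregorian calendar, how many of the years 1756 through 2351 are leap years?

144

Multiples of 4 in [1756,2351]: 149.
Of those, multiples of 100: 6 (not leap unless ÷400).
Multiples of 400: 1.
Leap years = 149 − 6 + 1 = 144.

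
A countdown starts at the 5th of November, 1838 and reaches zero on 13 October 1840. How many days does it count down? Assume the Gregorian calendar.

708

Nov 5, 1838 → Nov 5, 1839: 365 days.
Nov 5, 1839 → Dec 5, 1839: 30 days (November has 30).
Dec 5, 1839 → Jan 5, 1840: 31 days (December has 31).
Jan 5, 1840 → Feb 5, 1840: 31 days (January has 31).
Feb 5, 1840 → Mar 5, 1840: 29 days (February has 29).
Mar 5, 1840 → Apr 5, 1840: 31 days (March has 31).
Apr 5, 1840 → May 5, 1840: 30 days (April has 30).
May 5, 1840 → Jun 5, 1840: 31 days (May has 31).
Jun 5, 1840 → Jul 5, 1840: 30 days (June has 30).
Jul 5, 1840 → Aug 5, 1840: 31 days (July has 31).
Aug 5, 1840 → Sep 5, 1840: 31 days (August has 31).
Sep 5, 1840 → Oct 5, 1840: 30 days (September has 30).
Oct 5, 1840 → Oct 13, 1840: 8 days.
Total: 708 days.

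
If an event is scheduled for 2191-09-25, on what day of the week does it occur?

Sunday

Doomsday rule: the anchor day for the 2100s is Sunday. For year 91: 91÷12 = 7 r 7, and 7÷4 = 1, so 7+7+1 = 15.
Sunday + 15 ≡ Monday — that's 2191's doomsday.
In September the doomsday date is Sep 5.
Sep 25 is 20 days after Sep 5; 20 mod 7 = 6, so Monday + 6 = Sunday.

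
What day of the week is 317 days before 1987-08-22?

Thursday

First find the weekday of Aug 22, 1987. Doomsday rule: the anchor day for the 1900s is Wednesday. For year 87: 87÷12 = 7 r 3, and 3÷4 = 0, so 7+3+0 = 10.
Wednesday + 10 ≡ Saturday — that's 1987's doomsday.
In August the doomsday date is Aug 8.
Aug 22 is 14 days after Aug 8; 14 mod 7 = 0, so Saturday + 0 = Saturday.
317 mod 7 = 2, so 317 days before a Saturday is Saturday − 2 = Thursday.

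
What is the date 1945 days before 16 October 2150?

June 19, 2145

−365 (one year) → Oct 16, 2149 (1580 left).
−365 (one year) → Oct 16, 2148 (1215 left).
−366 (one year; includes Feb 29, 2148) → Oct 16, 2147 (849 left).
−365 (one year) → Oct 16, 2146 (484 left).
−365 (one year) → Oct 16, 2145 (119 left).
−16 → Sep 30, 2145 (end of Sep, 30 days; 103 left).
−30 → Aug 31, 2145 (end of Aug, 31 days; 73 left).
−31 → Jul 31, 2145 (end of Jul, 31 days; 42 left).
−31 → Jun 30, 2145 (end of Jun, 30 days; 11 left).
−11 → Jun 19, 2145.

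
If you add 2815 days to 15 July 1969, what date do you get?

+365 (one year) → Jul 15, 1970 (2450 left).
+365 (one year) → Jul 15, 1971 (2085 left).
+366 (one year; includes Feb 29, 1972) → Jul 15, 1972 (1719 left).
+365 (one year) → Jul 15, 1973 (1354 left).
+365 (one year) → Jul 15, 1974 (989 left).
+365 (one year) → Jul 15, 1975 (624 left).
+366 (one year; includes Feb 29, 1976) → Jul 15, 1976 (258 left).
Jul has 31 days: +17 → Aug 1, 1976 (241 left).
Aug has 31 days: +31 → Sep 1, 1976 (210 left).
Sep has 30 days: +30 → Oct 1, 1976 (180 left).
Oct has 31 days: +31 → Nov 1, 1976 (149 left).
Nov has 30 days: +30 → Dec 1, 1976 (119 left).
Dec has 31 days: +31 → Jan 1, 1977 (88 left).
Jan has 31 days: +31 → Feb 1, 1977 (57 left).
Feb has 28 days: +28 → Mar 1, 1977 (29 left).
+29 → Mar 30, 1977.

March 30, 1977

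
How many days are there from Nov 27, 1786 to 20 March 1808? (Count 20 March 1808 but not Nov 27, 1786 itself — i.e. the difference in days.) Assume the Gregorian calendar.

Nov 27, 1786 → Nov 27, 1787: 365 days.
Nov 27, 1787 → Nov 27, 1788: 366 days (Feb 29, 1788 is in that span).
Nov 27, 1788 → Nov 27, 1789: 365 days.
Nov 27, 1789 → Nov 27, 1790: 365 days.
Nov 27, 1790 → Nov 27, 1791: 365 days.
Nov 27, 1791 → Nov 27, 1792: 366 days (Feb 29, 1792 is in that span).
Nov 27, 1792 → Nov 27, 1793: 365 days.
Nov 27, 1793 → Nov 27, 1794: 365 days.
Nov 27, 1794 → Nov 27, 1795: 365 days.
Nov 27, 1795 → Nov 27, 1796: 366 days (Feb 29, 1796 is in that span).
Nov 27, 1796 → Nov 27, 1797: 365 days.
Nov 27, 1797 → Nov 27, 1798: 365 days.
Nov 27, 1798 → Nov 27, 1799: 365 days.
Nov 27, 1799 → Nov 27, 1800: 365 days.
Nov 27, 1800 → Nov 27, 1801: 365 days.
Nov 27, 1801 → Nov 27, 1802: 365 days.
Nov 27, 1802 → Nov 27, 1803: 365 days.
Nov 27, 1803 → Nov 27, 1804: 366 days (Feb 29, 1804 is in that span).
Nov 27, 1804 → Nov 27, 1805: 365 days.
Nov 27, 1805 → Nov 27, 1806: 365 days.
Nov 27, 1806 → Nov 27, 1807: 365 days.
Nov 27, 1807 → Dec 27, 1807: 30 days (November has 30).
Dec 27, 1807 → Jan 27, 1808: 31 days (December has 31).
Jan 27, 1808 → Feb 27, 1808: 31 days (January has 31).
Feb 27, 1808 → Mar 20, 1808: 22 days.
Total: 7783 days.

7783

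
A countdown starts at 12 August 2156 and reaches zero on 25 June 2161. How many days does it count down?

1778

Aug 12, 2156 → Aug 12, 2157: 365 days.
Aug 12, 2157 → Aug 12, 2158: 365 days.
Aug 12, 2158 → Aug 12, 2159: 365 days.
Aug 12, 2159 → Aug 12, 2160: 366 days (Feb 29, 2160 is in that span).
Aug 12, 2160 → Sep 12, 2160: 31 days (August has 31).
Sep 12, 2160 → Oct 12, 2160: 30 days (September has 30).
Oct 12, 2160 → Nov 12, 2160: 31 days (October has 31).
Nov 12, 2160 → Dec 12, 2160: 30 days (November has 30).
Dec 12, 2160 → Jan 12, 2161: 31 days (December has 31).
Jan 12, 2161 → Feb 12, 2161: 31 days (January has 31).
Feb 12, 2161 → Mar 12, 2161: 28 days (February has 28).
Mar 12, 2161 → Apr 12, 2161: 31 days (March has 31).
Apr 12, 2161 → May 12, 2161: 30 days (April has 30).
May 12, 2161 → Jun 12, 2161: 31 days (May has 31).
Jun 12, 2161 → Jun 25, 2161: 13 days.
Total: 1778 days.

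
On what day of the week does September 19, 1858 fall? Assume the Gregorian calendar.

Doomsday rule: the anchor day for the 1800s is Friday. For year 58: 58÷12 = 4 r 10, and 10÷4 = 2, so 4+10+2 = 16.
Friday + 16 ≡ Sunday — that's 1858's doomsday.
In September the doomsday date is Sep 5.
Sep 19 is 14 days after Sep 5; 14 mod 7 = 0, so Sunday + 0 = Sunday.

Sunday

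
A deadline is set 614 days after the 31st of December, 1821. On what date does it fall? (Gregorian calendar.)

September 6, 1823

+365 (one year) → Dec 31, 1822 (249 left).
Dec has 31 days: +1 → Jan 1, 1823 (248 left).
Jan has 31 days: +31 → Feb 1, 1823 (217 left).
Feb has 28 days: +28 → Mar 1, 1823 (189 left).
Mar has 31 days: +31 → Apr 1, 1823 (158 left).
Apr has 30 days: +30 → May 1, 1823 (128 left).
May has 31 days: +31 → Jun 1, 1823 (97 left).
Jun has 30 days: +30 → Jul 1, 1823 (67 left).
Jul has 31 days: +31 → Aug 1, 1823 (36 left).
Aug has 31 days: +31 → Sep 1, 1823 (5 left).
+5 → Sep 6, 1823.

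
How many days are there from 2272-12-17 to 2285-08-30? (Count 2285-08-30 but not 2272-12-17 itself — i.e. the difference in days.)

4639

Dec 17, 2272 → Dec 17, 2273: 365 days.
Dec 17, 2273 → Dec 17, 2274: 365 days.
Dec 17, 2274 → Dec 17, 2275: 365 days.
Dec 17, 2275 → Dec 17, 2276: 366 days (Feb 29, 2276 is in that span).
Dec 17, 2276 → Dec 17, 2277: 365 days.
Dec 17, 2277 → Dec 17, 2278: 365 days.
Dec 17, 2278 → Dec 17, 2279: 365 days.
Dec 17, 2279 → Dec 17, 2280: 366 days (Feb 29, 2280 is in that span).
Dec 17, 2280 → Dec 17, 2281: 365 days.
Dec 17, 2281 → Dec 17, 2282: 365 days.
Dec 17, 2282 → Dec 17, 2283: 365 days.
Dec 17, 2283 → Dec 17, 2284: 366 days (Feb 29, 2284 is in that span).
Dec 17, 2284 → Jan 17, 2285: 31 days (December has 31).
Jan 17, 2285 → Feb 17, 2285: 31 days (January has 31).
Feb 17, 2285 → Mar 17, 2285: 28 days (February has 28).
Mar 17, 2285 → Apr 17, 2285: 31 days (March has 31).
Apr 17, 2285 → May 17, 2285: 30 days (April has 30).
May 17, 2285 → Jun 17, 2285: 31 days (May has 31).
Jun 17, 2285 → Jul 17, 2285: 30 days (June has 30).
Jul 17, 2285 → Aug 17, 2285: 31 days (July has 31).
Aug 17, 2285 → Aug 30, 2285: 13 days.
Total: 4639 days.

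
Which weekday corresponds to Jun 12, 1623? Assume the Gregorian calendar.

Doomsday rule: the anchor day for the 1600s is Tuesday. For year 23: 23÷12 = 1 r 11, and 11÷4 = 2, so 1+11+2 = 14.
Tuesday + 14 ≡ Tuesday — that's 1623's doomsday.
In June the doomsday date is Jun 6.
Jun 12 is 6 days after Jun 6; 6 mod 7 = 6, so Tuesday + 6 = Monday.

Monday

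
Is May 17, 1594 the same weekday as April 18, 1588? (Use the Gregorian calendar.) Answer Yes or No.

From Apr 18, 1588 to May 17, 1594 is 2220 days.
2220 mod 7 = 1, so they are different weekdays.
(Apr 18, 1588 is a Monday; May 17, 1594 is a Tuesday.)

No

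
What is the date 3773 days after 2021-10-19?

+365 (one year) → Oct 19, 2022 (3408 left).
+365 (one year) → Oct 19, 2023 (3043 left).
+366 (one year; includes Feb 29, 2024) → Oct 19, 2024 (2677 left).
+365 (one year) → Oct 19, 2025 (2312 left).
+365 (one year) → Oct 19, 2026 (1947 left).
+365 (one year) → Oct 19, 2027 (1582 left).
+366 (one year; includes Feb 29, 2028) → Oct 19, 2028 (1216 left).
+365 (one year) → Oct 19, 2029 (851 left).
+365 (one year) → Oct 19, 2030 (486 left).
+365 (one year) → Oct 19, 2031 (121 left).
Oct has 31 days: +13 → Nov 1, 2031 (108 left).
Nov has 30 days: +30 → Dec 1, 2031 (78 left).
Dec has 31 days: +31 → Jan 1, 2032 (47 left).
Jan has 31 days: +31 → Feb 1, 2032 (16 left).
+16 → Feb 17, 2032.

February 17, 2032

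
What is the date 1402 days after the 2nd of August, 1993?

June 4, 1997

+365 (one year) → Aug 2, 1994 (1037 left).
+365 (one year) → Aug 2, 1995 (672 left).
+366 (one year; includes Feb 29, 1996) → Aug 2, 1996 (306 left).
Aug has 31 days: +30 → Sep 1, 1996 (276 left).
Sep has 30 days: +30 → Oct 1, 1996 (246 left).
Oct has 31 days: +31 → Nov 1, 1996 (215 left).
Nov has 30 days: +30 → Dec 1, 1996 (185 left).
Dec has 31 days: +31 → Jan 1, 1997 (154 left).
Jan has 31 days: +31 → Feb 1, 1997 (123 left).
Feb has 28 days: +28 → Mar 1, 1997 (95 left).
Mar has 31 days: +31 → Apr 1, 1997 (64 left).
Apr has 30 days: +30 → May 1, 1997 (34 left).
May has 31 days: +31 → Jun 1, 1997 (3 left).
+3 → Jun 4, 1997.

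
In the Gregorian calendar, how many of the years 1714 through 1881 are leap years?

41

Multiples of 4 in [1714,1881]: 42.
Of those, multiples of 100: 1 (not leap unless ÷400).
Multiples of 400: 0.
Leap years = 42 − 1 + 0 = 41.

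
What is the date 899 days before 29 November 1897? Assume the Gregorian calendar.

June 14, 1895

−365 (one year) → Nov 29, 1896 (534 left).
−366 (one year; includes Feb 29, 1896) → Nov 29, 1895 (168 left).
−29 → Oct 31, 1895 (end of Oct, 31 days; 139 left).
−31 → Sep 30, 1895 (end of Sep, 30 days; 108 left).
−30 → Aug 31, 1895 (end of Aug, 31 days; 78 left).
−31 → Jul 31, 1895 (end of Jul, 31 days; 47 left).
−31 → Jun 30, 1895 (end of Jun, 30 days; 16 left).
−16 → Jun 14, 1895.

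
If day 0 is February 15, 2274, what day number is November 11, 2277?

Feb 15, 2274 → Feb 15, 2275: 365 days.
Feb 15, 2275 → Feb 15, 2276: 365 days.
Feb 15, 2276 → Feb 15, 2277: 366 days (Feb 29, 2276 is in that span).
Feb 15, 2277 → Mar 15, 2277: 28 days (February has 28).
Mar 15, 2277 → Apr 15, 2277: 31 days (March has 31).
Apr 15, 2277 → May 15, 2277: 30 days (April has 30).
May 15, 2277 → Jun 15, 2277: 31 days (May has 31).
Jun 15, 2277 → Jul 15, 2277: 30 days (June has 30).
Jul 15, 2277 → Aug 15, 2277: 31 days (July has 31).
Aug 15, 2277 → Sep 15, 2277: 31 days (August has 31).
Sep 15, 2277 → Oct 15, 2277: 30 days (September has 30).
Oct 15, 2277 → Nov 11, 2277: 27 days.
Total: 1365 days.

1365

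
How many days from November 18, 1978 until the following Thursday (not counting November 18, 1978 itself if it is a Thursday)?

Nov 18, 1978 is a Saturday.
From Saturday to the next Thursday is 5 days.

5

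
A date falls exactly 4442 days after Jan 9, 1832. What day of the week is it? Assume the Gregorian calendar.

First find the weekday of Jan 9, 1832. Doomsday rule: the anchor day for the 1800s is Friday. For year 32: 32÷12 = 2 r 8, and 8÷4 = 2, so 2+8+2 = 12.
Friday + 12 ≡ Wednesday — that's 1832's doomsday.
In January the doomsday date is Jan 4 (1832 is a leap year (divisible by 4)).
Jan 9 is 5 days after Jan 4; 5 mod 7 = 5, so Wednesday + 5 = Monday.
4442 mod 7 = 4, so 4442 days after a Monday is Monday + 4 = Friday.

Friday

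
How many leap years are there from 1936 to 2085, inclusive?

38

Multiples of 4 in [1936,2085]: 38.
Of those, multiples of 100: 1 (not leap unless ÷400).
Multiples of 400: 1.
Leap years = 38 − 1 + 1 = 38.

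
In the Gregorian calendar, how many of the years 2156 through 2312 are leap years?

Multiples of 4 in [2156,2312]: 40.
Of those, multiples of 100: 2 (not leap unless ÷400).
Multiples of 400: 0.
Leap years = 40 − 2 + 0 = 38.

38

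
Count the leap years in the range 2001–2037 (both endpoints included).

9

Multiples of 4 in [2001,2037]: 9.
Of those, multiples of 100: 0 (not leap unless ÷400).
Multiples of 400: 0.
Leap years = 9 − 0 + 0 = 9.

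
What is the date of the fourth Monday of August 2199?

August 26, 2199

August 1, 2199 is a Thursday.
The first Monday is therefore August 5 (4 days later).
The fourth Monday is 5 + 3×7 = August 26.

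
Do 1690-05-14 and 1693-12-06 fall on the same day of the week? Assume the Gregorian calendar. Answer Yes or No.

From May 14, 1690 to Dec 6, 1693 is 1302 days.
1302 mod 7 = 0, so they are the same weekday.
(May 14, 1690 is a Sunday; Dec 6, 1693 is a Sunday.)

Yes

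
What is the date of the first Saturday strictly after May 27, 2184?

May 27, 2184 is a Thursday.
From Thursday to the next Saturday is 2 days.
May 27, 2184 + 2 = May 29, 2184.

May 29, 2184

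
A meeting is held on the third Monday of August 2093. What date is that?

August 1, 2093 is a Saturday.
The first Monday is therefore August 3 (2 days later).
The third Monday is 3 + 2×7 = August 17.

August 17, 2093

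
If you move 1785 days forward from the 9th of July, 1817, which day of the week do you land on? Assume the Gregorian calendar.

First find the weekday of Jul 9, 1817. Doomsday rule: the anchor day for the 1800s is Friday. For year 17: 17÷12 = 1 r 5, and 5÷4 = 1, so 1+5+1 = 7.
Friday + 7 ≡ Friday — that's 1817's doomsday.
In July the doomsday date is Jul 11.
Jul 9 is 2 days before Jul 11; 2 mod 7 = 2, so Friday − 2 = Wednesday.
1785 mod 7 = 0, so 1785 days after a Wednesday is Wednesday + 0 = Wednesday.

Wednesday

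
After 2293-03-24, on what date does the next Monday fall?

March 27, 2293

Mar 24, 2293 is a Friday.
From Friday to the next Monday is 3 days.
Mar 24, 2293 + 3 = Mar 27, 2293.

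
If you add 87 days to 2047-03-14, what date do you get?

June 9, 2047

Mar has 31 days: +18 → Apr 1, 2047 (69 left).
Apr has 30 days: +30 → May 1, 2047 (39 left).
May has 31 days: +31 → Jun 1, 2047 (8 left).
+8 → Jun 9, 2047.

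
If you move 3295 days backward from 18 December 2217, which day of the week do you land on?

First find the weekday of Dec 18, 2217. Doomsday rule: the anchor day for the 2200s is Friday. For year 17: 17÷12 = 1 r 5, and 5÷4 = 1, so 1+5+1 = 7.
Friday + 7 ≡ Friday — that's 2217's doomsday.
In December the doomsday date is Dec 12.
Dec 18 is 6 days after Dec 12; 6 mod 7 = 6, so Friday + 6 = Thursday.
3295 mod 7 = 5, so 3295 days before a Thursday is Thursday − 5 = Saturday.

Saturday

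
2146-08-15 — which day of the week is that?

Monday

Doomsday rule: the anchor day for the 2100s is Sunday. For year 46: 46÷12 = 3 r 10, and 10÷4 = 2, so 3+10+2 = 15.
Sunday + 15 ≡ Monday — that's 2146's doomsday.
In August the doomsday date is Aug 8.
Aug 15 is 7 days after Aug 8; 7 mod 7 = 0, so Monday + 0 = Monday.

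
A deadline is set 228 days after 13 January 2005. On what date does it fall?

August 29, 2005

Jan has 31 days: +19 → Feb 1, 2005 (209 left).
Feb has 28 days: +28 → Mar 1, 2005 (181 left).
Mar has 31 days: +31 → Apr 1, 2005 (150 left).
Apr has 30 days: +30 → May 1, 2005 (120 left).
May has 31 days: +31 → Jun 1, 2005 (89 left).
Jun has 30 days: +30 → Jul 1, 2005 (59 left).
Jul has 31 days: +31 → Aug 1, 2005 (28 left).
+28 → Aug 29, 2005.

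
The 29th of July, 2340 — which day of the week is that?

Monday

Doomsday rule: the anchor day for the 2300s is Wednesday. For year 40: 40÷12 = 3 r 4, and 4÷4 = 1, so 3+4+1 = 8.
Wednesday + 8 ≡ Thursday — that's 2340's doomsday.
In July the doomsday date is Jul 11.
Jul 29 is 18 days after Jul 11; 18 mod 7 = 4, so Thursday + 4 = Monday.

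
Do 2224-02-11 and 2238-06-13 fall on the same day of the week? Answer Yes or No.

From Feb 11, 2224 to Jun 13, 2238 is 5236 days.
5236 mod 7 = 0, so they are the same weekday.
(Feb 11, 2224 is a Wednesday; Jun 13, 2238 is a Wednesday.)

Yes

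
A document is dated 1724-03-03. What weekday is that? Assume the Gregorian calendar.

Friday

Doomsday rule: the anchor day for the 1700s is Sunday. For year 24: 24÷12 = 2 r 0, and 0÷4 = 0, so 2+0+0 = 2.
Sunday + 2 ≡ Tuesday — that's 1724's doomsday.
In March the doomsday date is Mar 14.
Mar 3 is 11 days before Mar 14; 11 mod 7 = 4, so Tuesday − 4 = Friday.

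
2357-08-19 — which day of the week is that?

Monday

Doomsday rule: the anchor day for the 2300s is Wednesday. For year 57: 57÷12 = 4 r 9, and 9÷4 = 2, so 4+9+2 = 15.
Wednesday + 15 ≡ Thursday — that's 2357's doomsday.
In August the doomsday date is Aug 8.
Aug 19 is 11 days after Aug 8; 11 mod 7 = 4, so Thursday + 4 = Monday.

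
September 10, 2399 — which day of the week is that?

Doomsday rule: the anchor day for the 2300s is Wednesday. For year 99: 99÷12 = 8 r 3, and 3÷4 = 0, so 8+3+0 = 11.
Wednesday + 11 ≡ Sunday — that's 2399's doomsday.
In September the doomsday date is Sep 5.
Sep 10 is 5 days after Sep 5; 5 mod 7 = 5, so Sunday + 5 = Friday.

Friday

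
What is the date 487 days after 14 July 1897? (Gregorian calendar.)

+365 (one year) → Jul 14, 1898 (122 left).
Jul has 31 days: +18 → Aug 1, 1898 (104 left).
Aug has 31 days: +31 → Sep 1, 1898 (73 left).
Sep has 30 days: +30 → Oct 1, 1898 (43 left).
Oct has 31 days: +31 → Nov 1, 1898 (12 left).
+12 → Nov 13, 1898.

November 13, 1898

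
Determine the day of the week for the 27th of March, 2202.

Doomsday rule: the anchor day for the 2200s is Friday. For year 02: 2÷12 = 0 r 2, and 2÷4 = 0, so 0+2+0 = 2.
Friday + 2 ≡ Sunday — that's 2202's doomsday.
In March the doomsday date is Mar 14.
Mar 27 is 13 days after Mar 14; 13 mod 7 = 6, so Sunday + 6 = Saturday.

Saturday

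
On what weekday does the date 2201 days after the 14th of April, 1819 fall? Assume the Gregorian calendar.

Saturday

First find the weekday of Apr 14, 1819. Doomsday rule: the anchor day for the 1800s is Friday. For year 19: 19÷12 = 1 r 7, and 7÷4 = 1, so 1+7+1 = 9.
Friday + 9 ≡ Sunday — that's 1819's doomsday.
In April the doomsday date is Apr 4.
Apr 14 is 10 days after Apr 4; 10 mod 7 = 3, so Sunday + 3 = Wednesday.
2201 mod 7 = 3, so 2201 days after a Wednesday is Wednesday + 3 = Saturday.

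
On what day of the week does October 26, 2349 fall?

Wednesday

Doomsday rule: the anchor day for the 2300s is Wednesday. For year 49: 49÷12 = 4 r 1, and 1÷4 = 0, so 4+1+0 = 5.
Wednesday + 5 ≡ Monday — that's 2349's doomsday.
In October the doomsday date is Oct 10.
Oct 26 is 16 days after Oct 10; 16 mod 7 = 2, so Monday + 2 = Wednesday.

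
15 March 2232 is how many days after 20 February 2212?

Feb 20, 2212 → Feb 20, 2213: 366 days (Feb 29, 2212 is in that span).
Feb 20, 2213 → Feb 20, 2214: 365 days.
Feb 20, 2214 → Feb 20, 2215: 365 days.
Feb 20, 2215 → Feb 20, 2216: 365 days.
Feb 20, 2216 → Feb 20, 2217: 366 days (Feb 29, 2216 is in that span).
Feb 20, 2217 → Feb 20, 2218: 365 days.
Feb 20, 2218 → Feb 20, 2219: 365 days.
Feb 20, 2219 → Feb 20, 2220: 365 days.
Feb 20, 2220 → Feb 20, 2221: 366 days (Feb 29, 2220 is in that span).
Feb 20, 2221 → Feb 20, 2222: 365 days.
Feb 20, 2222 → Feb 20, 2223: 365 days.
Feb 20, 2223 → Feb 20, 2224: 365 days.
Feb 20, 2224 → Feb 20, 2225: 366 days (Feb 29, 2224 is in that span).
Feb 20, 2225 → Feb 20, 2226: 365 days.
Feb 20, 2226 → Feb 20, 2227: 365 days.
Feb 20, 2227 → Feb 20, 2228: 365 days.
Feb 20, 2228 → Feb 20, 2229: 366 days (Feb 29, 2228 is in that span).
Feb 20, 2229 → Feb 20, 2230: 365 days.
Feb 20, 2230 → Feb 20, 2231: 365 days.
Feb 20, 2231 → Mar 20, 2231: 28 days (February has 28).
Mar 20, 2231 → Apr 20, 2231: 31 days (March has 31).
Apr 20, 2231 → May 20, 2231: 30 days (April has 30).
May 20, 2231 → Jun 20, 2231: 31 days (May has 31).
Jun 20, 2231 → Jul 20, 2231: 30 days (June has 30).
Jul 20, 2231 → Aug 20, 2231: 31 days (July has 31).
Aug 20, 2231 → Sep 20, 2231: 31 days (August has 31).
Sep 20, 2231 → Oct 20, 2231: 30 days (September has 30).
Oct 20, 2231 → Nov 20, 2231: 31 days (October has 31).
Nov 20, 2231 → Dec 20, 2231: 30 days (November has 30).
Dec 20, 2231 → Jan 20, 2232: 31 days (December has 31).
Jan 20, 2232 → Feb 20, 2232: 31 days (January has 31).
Feb 20, 2232 → Mar 15, 2232: 24 days.
Total: 7329 days.

7329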